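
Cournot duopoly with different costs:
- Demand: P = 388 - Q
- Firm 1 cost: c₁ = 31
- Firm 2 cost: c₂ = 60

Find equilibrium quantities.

q₁* = 128.67, q₂* = 99.67

Work:
Reaction: q₁ = (388 - 31 - q₂)/2
Reaction: q₂ = (388 - 60 - q₁)/2
Solve simultaneously:
q₁* = (388 - 2×31 + 60)/3 = 128.67
q₂* = (388 - 2×60 + 31)/3 = 99.67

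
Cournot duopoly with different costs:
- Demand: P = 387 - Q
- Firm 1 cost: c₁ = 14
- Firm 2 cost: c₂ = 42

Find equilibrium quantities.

q₁* = 133.67, q₂* = 105.67

Work:
Reaction: q₁ = (387 - 14 - q₂)/2
Reaction: q₂ = (387 - 42 - q₁)/2
Solve simultaneously:
q₁* = (387 - 2×14 + 42)/3 = 133.67
q₂* = (387 - 2×42 + 14)/3 = 105.67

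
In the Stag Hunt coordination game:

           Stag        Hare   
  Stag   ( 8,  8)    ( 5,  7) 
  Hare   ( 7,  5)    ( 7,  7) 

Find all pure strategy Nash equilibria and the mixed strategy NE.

Pure NE: (Stag, Stag) and (Hare, Hare); Mixed NE: p = 0.6667, q = 0.6667

Work:
Check pure NE:
(Stag, Stag): (8, 8) - no unilateral deviation beneficial
(Hare, Hare): (7, 7) - no unilateral deviation beneficial
Mixed NE: P1 plays Stag with p = 0.6667, P2 plays Stag with q = 0.6667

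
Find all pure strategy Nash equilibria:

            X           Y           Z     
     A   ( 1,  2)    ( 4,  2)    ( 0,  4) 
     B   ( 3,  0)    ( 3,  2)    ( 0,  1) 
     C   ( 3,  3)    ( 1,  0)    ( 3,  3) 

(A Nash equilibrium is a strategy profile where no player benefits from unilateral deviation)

Nash equilibrium: (C, X), (C, Z)

Work:
Best responses:
  P1 vs X: payoffs [1, 3, 3] → best response B/C (payoff 3)
  P1 vs Y: payoffs [4, 3, 1] → best response A (payoff 4)
  P1 vs Z: payoffs [0, 0, 3] → best response C (payoff 3)
  P2 vs A: payoffs [2, 2, 4] → best response Z (payoff 4)
  P2 vs B: payoffs [0, 2, 1] → best response Y (payoff 2)
  P2 vs C: payoffs [3, 0, 3] → best response X/Z (payoff 3)
Mutual best responses: (C,X), (C,Z) → Nash equilibria.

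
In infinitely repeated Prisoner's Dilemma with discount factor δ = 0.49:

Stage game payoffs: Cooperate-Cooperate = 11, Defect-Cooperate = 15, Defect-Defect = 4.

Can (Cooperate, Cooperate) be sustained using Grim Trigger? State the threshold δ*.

δ* = 0.3636; since δ = 0.49 ≥ 0.3636, cooperation can be sustained

Work:
For Grim Trigger:
Cooperate forever: 11/(1-δ)
Defect then punished: 15 + 4·δ/(1-δ)
Need: 11/(1-δ) ≥ 15 + 4·δ/(1-δ)
Solving: δ ≥ (T-R)/(T-P) = (15-11)/(15-4) = 0.3636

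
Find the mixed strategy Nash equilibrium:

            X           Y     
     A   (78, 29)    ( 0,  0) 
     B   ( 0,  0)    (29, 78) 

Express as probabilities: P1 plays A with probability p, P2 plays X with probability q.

p = 0.729, q = 0.271

Work:
Find probabilities that make opponent indifferent:
P2 chooses q to make P1 indifferent between A and B
P1 chooses p to make P2 indifferent between X and Y
Mixed NE: P1 plays (A: 0.729, B: 0.271), P2 plays (X: 0.271, Y: 0.729)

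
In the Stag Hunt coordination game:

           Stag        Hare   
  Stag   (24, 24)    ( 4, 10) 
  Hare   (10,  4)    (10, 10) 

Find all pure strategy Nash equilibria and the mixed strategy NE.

Pure NE: (Stag, Stag) and (Hare, Hare); Mixed NE: p = 0.3, q = 0.3

Work:
Check pure NE:
(Stag, Stag): (24, 24) - no unilateral deviation beneficial
(Hare, Hare): (10, 10) - no unilateral deviation beneficial
Mixed NE: P1 plays Stag with p = 0.3, P2 plays Stag with q = 0.3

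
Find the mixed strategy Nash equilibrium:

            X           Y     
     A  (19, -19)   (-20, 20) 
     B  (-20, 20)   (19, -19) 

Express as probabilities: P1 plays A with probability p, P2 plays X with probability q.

p = 0.5, q = 0.5

Work:
Find probabilities that make opponent indifferent:
P2 chooses q to make P1 indifferent between A and B
P1 chooses p to make P2 indifferent between X and Y
Mixed NE: P1 plays (A: 0.5, B: 0.5), P2 plays (X: 0.5, Y: 0.5)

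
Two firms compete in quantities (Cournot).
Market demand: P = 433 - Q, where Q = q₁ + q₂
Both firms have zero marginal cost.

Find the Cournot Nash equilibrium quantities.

q₁* = q₂* = 144.33; P* = 144.33

Work:
Profit: π_i = P·q_i = (a - q_i - q_j)·q_i
FOC: ∂π_i/∂q_i = a - 2q_i - q_j = 0
Reaction function: q_i = (433 - q_j)/2
Symmetry: q* = 433/3 = 144.33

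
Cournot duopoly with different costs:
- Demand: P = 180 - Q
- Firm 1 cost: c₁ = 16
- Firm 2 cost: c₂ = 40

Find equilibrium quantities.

q₁* = 62.67, q₂* = 38.67

Work:
Reaction: q₁ = (180 - 16 - q₂)/2
Reaction: q₂ = (180 - 40 - q₁)/2
Solve simultaneously:
q₁* = (180 - 2×16 + 40)/3 = 62.67
q₂* = (180 - 2×40 + 16)/3 = 38.67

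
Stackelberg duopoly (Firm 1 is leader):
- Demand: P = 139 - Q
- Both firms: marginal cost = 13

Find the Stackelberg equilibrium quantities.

q₁* (leader) = 63.0, q₂* (follower) = 31.5

Work:
Follower's reaction: q₂ = (a - c - q₁)/2
Leader substitutes: π₁ = q₁·(a - q₁ - (a-c-q₁)/2 - c)
FOC: q₁* = (139 - 13)/2 = 63.00
Then: q₂* = (139 - 13 - 63.0)/2 = 31.50
Leader has first-mover advantage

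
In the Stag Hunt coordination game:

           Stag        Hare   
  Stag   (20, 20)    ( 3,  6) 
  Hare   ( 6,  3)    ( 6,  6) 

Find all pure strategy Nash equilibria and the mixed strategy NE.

Pure NE: (Stag, Stag) and (Hare, Hare); Mixed NE: p = 0.1765, q = 0.1765

Work:
Check pure NE:
(Stag, Stag): (20, 20) - no unilateral deviation beneficial
(Hare, Hare): (6, 6) - no unilateral deviation beneficial
Mixed NE: P1 plays Stag with p = 0.1765, P2 plays Stag with q = 0.1765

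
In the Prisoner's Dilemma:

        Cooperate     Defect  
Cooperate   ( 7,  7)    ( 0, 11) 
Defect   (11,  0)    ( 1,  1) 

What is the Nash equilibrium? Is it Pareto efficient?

(Defect, Defect) is NE; not Pareto efficient

Work:
Defect dominates Cooperate for both players:
If P2 cooperates: Defect (11) > Cooperate (7)
If P2 defects: Defect (1) > Cooperate (0)
NE: (Defect, Defect) with payoff (1, 1)
But (Cooperate, Cooperate) = (7, 7) Pareto dominates (1, 1)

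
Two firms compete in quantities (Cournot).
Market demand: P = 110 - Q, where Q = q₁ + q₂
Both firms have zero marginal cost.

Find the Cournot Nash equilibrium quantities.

q₁* = q₂* = 36.67; P* = 36.67

Work:
Profit: π_i = P·q_i = (a - q_i - q_j)·q_i
FOC: ∂π_i/∂q_i = a - 2q_i - q_j = 0
Reaction function: q_i = (110 - q_j)/2
Symmetry: q* = 110/3 = 36.67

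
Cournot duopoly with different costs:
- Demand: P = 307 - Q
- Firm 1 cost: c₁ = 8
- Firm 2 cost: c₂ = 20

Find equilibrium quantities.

q₁* = 103.67, q₂* = 91.67

Work:
Reaction: q₁ = (307 - 8 - q₂)/2
Reaction: q₂ = (307 - 20 - q₁)/2
Solve simultaneously:
q₁* = (307 - 2×8 + 20)/3 = 103.67
q₂* = (307 - 2×20 + 8)/3 = 91.67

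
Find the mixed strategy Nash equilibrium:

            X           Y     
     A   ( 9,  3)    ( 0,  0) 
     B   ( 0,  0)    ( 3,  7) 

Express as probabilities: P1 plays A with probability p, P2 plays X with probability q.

p = 0.7, q = 0.25

Work:
Find probabilities that make opponent indifferent:
P2 chooses q to make P1 indifferent between A and B
P1 chooses p to make P2 indifferent between X and Y
Mixed NE: P1 plays (A: 0.7, B: 0.3), P2 plays (X: 0.25, Y: 0.75)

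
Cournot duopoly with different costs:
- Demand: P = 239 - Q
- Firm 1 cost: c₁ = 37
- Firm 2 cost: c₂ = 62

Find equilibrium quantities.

q₁* = 75.67, q₂* = 50.67

Work:
Reaction: q₁ = (239 - 37 - q₂)/2
Reaction: q₂ = (239 - 62 - q₁)/2
Solve simultaneously:
q₁* = (239 - 2×37 + 62)/3 = 75.67
q₂* = (239 - 2×62 + 37)/3 = 50.67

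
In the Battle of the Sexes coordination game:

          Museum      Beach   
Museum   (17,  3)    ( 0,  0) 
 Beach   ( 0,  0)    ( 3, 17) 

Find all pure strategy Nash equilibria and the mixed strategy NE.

Pure NE: (Museum, Museum) and (Beach, Beach); Mixed NE: p = 0.85, q = 0.15

Work:
Check pure NE:
(Museum, Museum): (17, 3) - no unilateral deviation beneficial
(Beach, Beach): (3, 17) - no unilateral deviation beneficial
Mixed NE: P1 plays Museum with p = 0.85, P2 plays Museum with q = 0.15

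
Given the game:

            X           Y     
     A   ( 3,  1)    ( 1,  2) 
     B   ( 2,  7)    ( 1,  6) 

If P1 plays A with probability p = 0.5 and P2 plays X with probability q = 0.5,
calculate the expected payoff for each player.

E[P1] = 1.75, E[P2] = 4.0

Work:
E[P1] = p·q·π₁(A,X) + p·(1-q)·π₁(A,Y) + (1-p)·q·π₁(B,X) + (1-p)·(1-q)·π₁(B,Y)
= 0.5·0.5·3 + 0.5·0.5·1 + 0.5·0.5·2 + 0.5·0.5·1
= 1.75

E[P2] = 4.0 (similar calculation)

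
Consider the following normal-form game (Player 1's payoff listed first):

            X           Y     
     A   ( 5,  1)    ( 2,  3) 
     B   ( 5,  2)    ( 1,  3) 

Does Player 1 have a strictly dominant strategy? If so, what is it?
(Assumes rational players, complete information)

No strictly dominant strategy exists for Player 1

Work:
A strategy strictly dominates another if it gives a strictly higher payoff against every opponent action. Compare each pair of P1's strategies column-by-column:
  A vs B: [5 vs 5, 2 vs 1] → A does not strictly dominate B (column X: 5 ≤ 5)
  B vs A: [5 vs 5, 1 vs 2] → B does not strictly dominate A (column X: 5 ≤ 5)
No single strategy strictly dominates all others → no strictly dominant strategy.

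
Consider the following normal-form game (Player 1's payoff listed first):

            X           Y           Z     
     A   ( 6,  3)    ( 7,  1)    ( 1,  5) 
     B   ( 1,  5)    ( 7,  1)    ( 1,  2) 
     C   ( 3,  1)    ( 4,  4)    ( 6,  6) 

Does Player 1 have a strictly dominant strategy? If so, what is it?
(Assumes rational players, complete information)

No strictly dominant strategy exists for Player 1

Work:
A strategy strictly dominates another if it gives a strictly higher payoff against every opponent action. Compare each pair of P1's strategies column-by-column:
  A vs B: [6 vs 1, 7 vs 7, 1 vs 1] → A does not strictly dominate B (column Y: 7 ≤ 7)
  A vs C: [6 vs 3, 7 vs 4, 1 vs 6] → A does not strictly dominate C (column Z: 1 ≤ 6)
  B vs A: [1 vs 6, 7 vs 7, 1 vs 1] → B does not strictly dominate A (column X: 1 ≤ 6)
  B vs C: [1 vs 3, 7 vs 4, 1 vs 6] → B does not strictly dominate C (column X: 1 ≤ 3)
  C vs A: [3 vs 6, 4 vs 7, 6 vs 1] → C does not strictly dominate A (column X: 3 ≤ 6)
  C vs B: [3 vs 1, 4 vs 7, 6 vs 1] → C does not strictly dominate B (column Y: 4 ≤ 7)
No single strategy strictly dominates all others → no strictly dominant strategy.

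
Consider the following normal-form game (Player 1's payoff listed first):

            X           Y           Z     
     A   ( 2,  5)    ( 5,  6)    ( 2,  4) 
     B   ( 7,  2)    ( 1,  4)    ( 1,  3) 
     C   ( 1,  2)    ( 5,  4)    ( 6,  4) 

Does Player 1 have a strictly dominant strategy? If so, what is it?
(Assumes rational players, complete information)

No strictly dominant strategy exists for Player 1

Work:
A strategy strictly dominates another if it gives a strictly higher payoff against every opponent action. Compare each pair of P1's strategies column-by-column:
  A vs B: [2 vs 7, 5 vs 1, 2 vs 1] → A does not strictly dominate B (column X: 2 ≤ 7)
  A vs C: [2 vs 1, 5 vs 5, 2 vs 6] → A does not strictly dominate C (column Y: 5 ≤ 5)
  B vs A: [7 vs 2, 1 vs 5, 1 vs 2] → B does not strictly dominate A (column Y: 1 ≤ 5)
  B vs C: [7 vs 1, 1 vs 5, 1 vs 6] → B does not strictly dominate C (column Y: 1 ≤ 5)
  C vs A: [1 vs 2, 5 vs 5, 6 vs 2] → C does not strictly dominate A (column X: 1 ≤ 2)
  C vs B: [1 vs 7, 5 vs 1, 6 vs 1] → C does not strictly dominate B (column X: 1 ≤ 7)
No single strategy strictly dominates all others → no strictly dominant strategy.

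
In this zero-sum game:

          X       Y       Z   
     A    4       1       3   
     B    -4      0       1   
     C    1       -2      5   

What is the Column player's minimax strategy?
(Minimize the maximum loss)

Column should play Y, value = 1

Work:
Column player minimizes Row's maximum payoff:
Column X: max payoff to Row = 4
Column Y: max payoff to Row = 1
Column Z: max payoff to Row = 5
Minimum is 1, achieved by column Y.
Minimax strategy: Y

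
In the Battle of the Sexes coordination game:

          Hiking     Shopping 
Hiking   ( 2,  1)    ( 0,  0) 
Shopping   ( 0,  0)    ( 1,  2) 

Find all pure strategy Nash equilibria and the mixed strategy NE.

Pure NE: (Hiking, Hiking) and (Shopping, Shopping); Mixed NE: p = 0.6667, q = 0.3333

Work:
Check pure NE:
(Hiking, Hiking): (2, 1) - no unilateral deviation beneficial
(Shopping, Shopping): (1, 2) - no unilateral deviation beneficial
Mixed NE: P1 plays Hiking with p = 0.6667, P2 plays Hiking with q = 0.3333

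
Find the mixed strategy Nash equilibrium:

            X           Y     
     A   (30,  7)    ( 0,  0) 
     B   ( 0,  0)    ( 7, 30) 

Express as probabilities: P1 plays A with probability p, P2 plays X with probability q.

p = 0.8108, q = 0.1892

Work:
Find probabilities that make opponent indifferent:
P2 chooses q to make P1 indifferent between A and B
P1 chooses p to make P2 indifferent between X and Y
Mixed NE: P1 plays (A: 0.8108, B: 0.1892), P2 plays (X: 0.1892, Y: 0.8108)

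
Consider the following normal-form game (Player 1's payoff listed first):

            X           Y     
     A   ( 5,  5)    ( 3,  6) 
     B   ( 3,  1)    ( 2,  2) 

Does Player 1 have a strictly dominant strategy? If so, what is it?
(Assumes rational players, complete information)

Yes, Player 1's strictly dominant strategy is A

Work:
A strategy strictly dominates another if it gives a strictly higher payoff against every opponent action. Compare each pair of P1's strategies column-by-column:
  A vs B: [5 vs 3, 3 vs 2] → A strictly dominates B
  B vs A: [3 vs 5, 2 vs 3] → B does not strictly dominate A (column X: 3 ≤ 5)
A strictly dominates every other strategy → strictly dominant.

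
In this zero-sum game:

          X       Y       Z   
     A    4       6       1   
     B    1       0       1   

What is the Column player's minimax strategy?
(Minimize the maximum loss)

Column should play Z, value = 1

Work:
Column player minimizes Row's maximum payoff:
Column X: max payoff to Row = 4
Column Y: max payoff to Row = 6
Column Z: max payoff to Row = 1
Minimum is 1, achieved by column Z.
Minimax strategy: Z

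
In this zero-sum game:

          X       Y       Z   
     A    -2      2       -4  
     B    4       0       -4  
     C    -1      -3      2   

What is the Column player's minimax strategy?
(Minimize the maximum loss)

Column should play Y or Z (all achieve the minimum), value = 2

Work:
Column player minimizes Row's maximum payoff:
Column X: max payoff to Row = 4
Column Y: max payoff to Row = 2
Column Z: max payoff to Row = 2
Minimum is 2, achieved by columns Y, Z (tied).
Each of Y or Z is a minimax strategy.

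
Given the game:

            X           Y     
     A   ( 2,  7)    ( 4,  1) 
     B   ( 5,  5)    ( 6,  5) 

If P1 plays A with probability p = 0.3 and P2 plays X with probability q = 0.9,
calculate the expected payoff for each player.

E[P1] = 4.23, E[P2] = 5.42

Work:
E[P1] = p·q·π₁(A,X) + p·(1-q)·π₁(A,Y) + (1-p)·q·π₁(B,X) + (1-p)·(1-q)·π₁(B,Y)
= 0.3·0.9·2 + 0.3·0.1·4 + 0.7·0.9·5 + 0.7·0.1·6
= 4.23

E[P2] = 5.42 (similar calculation)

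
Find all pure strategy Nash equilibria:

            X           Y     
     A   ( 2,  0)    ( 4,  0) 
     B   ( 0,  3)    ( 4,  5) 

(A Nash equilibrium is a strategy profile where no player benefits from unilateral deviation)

Nash equilibrium: (A, X), (A, Y), (B, Y)

Work:
Best responses:
  P1 vs X: payoffs [2, 0] → best response A (payoff 2)
  P1 vs Y: payoffs [4, 4] → best response A/B (payoff 4)
  P2 vs A: payoffs [0, 0] → best response X/Y (payoff 0)
  P2 vs B: payoffs [3, 5] → best response Y (payoff 5)
Mutual best responses: (A,X), (A,Y), (B,Y) → Nash equilibria.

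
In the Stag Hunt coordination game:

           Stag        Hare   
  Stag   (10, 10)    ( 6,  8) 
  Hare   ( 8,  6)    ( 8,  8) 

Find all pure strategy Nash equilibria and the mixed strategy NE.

Pure NE: (Stag, Stag) and (Hare, Hare); Mixed NE: p = 0.5, q = 0.5

Work:
Check pure NE:
(Stag, Stag): (10, 10) - no unilateral deviation beneficial
(Hare, Hare): (8, 8) - no unilateral deviation beneficial
Mixed NE: P1 plays Stag with p = 0.5, P2 plays Stag with q = 0.5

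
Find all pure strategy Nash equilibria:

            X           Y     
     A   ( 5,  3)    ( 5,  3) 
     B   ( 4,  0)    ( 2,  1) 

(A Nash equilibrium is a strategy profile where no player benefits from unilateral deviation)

Nash equilibrium: (A, X), (A, Y)

Work:
Best responses:
  P1 vs X: payoffs [5, 4] → best response A (payoff 5)
  P1 vs Y: payoffs [5, 2] → best response A (payoff 5)
  P2 vs A: payoffs [3, 3] → best response X/Y (payoff 3)
  P2 vs B: payoffs [0, 1] → best response Y (payoff 1)
Mutual best responses: (A,X), (A,Y) → Nash equilibria.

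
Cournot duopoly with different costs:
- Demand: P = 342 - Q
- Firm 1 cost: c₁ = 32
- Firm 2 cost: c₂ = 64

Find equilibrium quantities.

q₁* = 114.0, q₂* = 82.0

Work:
Reaction: q₁ = (342 - 32 - q₂)/2
Reaction: q₂ = (342 - 64 - q₁)/2
Solve simultaneously:
q₁* = (342 - 2×32 + 64)/3 = 114.0
q₂* = (342 - 2×64 + 32)/3 = 82.0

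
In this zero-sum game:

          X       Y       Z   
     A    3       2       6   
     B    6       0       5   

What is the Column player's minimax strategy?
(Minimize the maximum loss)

Column should play Y, value = 2

Work:
Column player minimizes Row's maximum payoff:
Column X: max payoff to Row = 6
Column Y: max payoff to Row = 2
Column Z: max payoff to Row = 6
Minimum is 2, achieved by column Y.
Minimax strategy: Y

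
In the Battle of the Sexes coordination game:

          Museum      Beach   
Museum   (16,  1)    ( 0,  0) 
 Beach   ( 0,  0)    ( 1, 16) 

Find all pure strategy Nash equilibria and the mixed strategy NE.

Pure NE: (Museum, Museum) and (Beach, Beach); Mixed NE: p = 0.9412, q = 0.0588

Work:
Check pure NE:
(Museum, Museum): (16, 1) - no unilateral deviation beneficial
(Beach, Beach): (1, 16) - no unilateral deviation beneficial
Mixed NE: P1 plays Museum with p = 0.9412, P2 plays Museum with q = 0.0588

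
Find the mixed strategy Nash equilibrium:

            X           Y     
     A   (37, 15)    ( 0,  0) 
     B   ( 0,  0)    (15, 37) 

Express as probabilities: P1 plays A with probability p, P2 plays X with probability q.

p = 0.7115, q = 0.2885

Work:
Find probabilities that make opponent indifferent:
P2 chooses q to make P1 indifferent between A and B
P1 chooses p to make P2 indifferent between X and Y
Mixed NE: P1 plays (A: 0.7115, B: 0.2885), P2 plays (X: 0.2885, Y: 0.7115)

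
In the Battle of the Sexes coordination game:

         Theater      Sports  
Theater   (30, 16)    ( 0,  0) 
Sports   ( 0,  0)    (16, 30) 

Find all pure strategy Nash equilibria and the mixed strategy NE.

Pure NE: (Theater, Theater) and (Sports, Sports); Mixed NE: p = 0.6522, q = 0.3478

Work:
Check pure NE:
(Theater, Theater): (30, 16) - no unilateral deviation beneficial
(Sports, Sports): (16, 30) - no unilateral deviation beneficial
Mixed NE: P1 plays Theater with p = 0.6522, P2 plays Theater with q = 0.3478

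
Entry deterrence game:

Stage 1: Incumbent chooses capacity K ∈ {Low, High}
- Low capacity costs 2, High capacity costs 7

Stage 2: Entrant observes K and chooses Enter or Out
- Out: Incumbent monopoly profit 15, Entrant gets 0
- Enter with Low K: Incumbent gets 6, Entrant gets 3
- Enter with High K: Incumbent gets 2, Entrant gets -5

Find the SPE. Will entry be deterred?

SPE: (High, Enter|Low, Out|High); Entry deterred. Incumbent net profit = 8

Work:
After Low K: Entrant enters (3 > 0)
After High K: Entrant stays out (-5 < 0)
Incumbent: Low → 6−2=4, High → 15−7=8
Incumbent chooses High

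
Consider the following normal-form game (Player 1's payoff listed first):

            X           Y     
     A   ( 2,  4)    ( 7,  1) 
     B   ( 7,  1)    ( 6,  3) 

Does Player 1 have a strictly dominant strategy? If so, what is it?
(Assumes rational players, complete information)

No strictly dominant strategy exists for Player 1

Work:
A strategy strictly dominates another if it gives a strictly higher payoff against every opponent action. Compare each pair of P1's strategies column-by-column:
  A vs B: [2 vs 7, 7 vs 6] → A does not strictly dominate B (column X: 2 ≤ 7)
  B vs A: [7 vs 2, 6 vs 7] → B does not strictly dominate A (column Y: 6 ≤ 7)
No single strategy strictly dominates all others → no strictly dominant strategy.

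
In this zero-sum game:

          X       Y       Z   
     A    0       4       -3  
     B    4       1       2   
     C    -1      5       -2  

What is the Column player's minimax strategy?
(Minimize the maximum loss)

Column should play Z, value = 2

Work:
Column player minimizes Row's maximum payoff:
Column X: max payoff to Row = 4
Column Y: max payoff to Row = 5
Column Z: max payoff to Row = 2
Minimum is 2, achieved by column Z.
Minimax strategy: Z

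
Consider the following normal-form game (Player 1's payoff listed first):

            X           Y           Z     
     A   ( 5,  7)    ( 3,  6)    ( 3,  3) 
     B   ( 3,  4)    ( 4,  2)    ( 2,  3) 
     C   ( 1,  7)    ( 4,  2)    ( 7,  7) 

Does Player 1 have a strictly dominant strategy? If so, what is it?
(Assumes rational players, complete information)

No strictly dominant strategy exists for Player 1

Work:
A strategy strictly dominates another if it gives a strictly higher payoff against every opponent action. Compare each pair of P1's strategies column-by-column:
  A vs B: [5 vs 3, 3 vs 4, 3 vs 2] → A does not strictly dominate B (column Y: 3 ≤ 4)
  A vs C: [5 vs 1, 3 vs 4, 3 vs 7] → A does not strictly dominate C (column Y: 3 ≤ 4)
  B vs A: [3 vs 5, 4 vs 3, 2 vs 3] → B does not strictly dominate A (column X: 3 ≤ 5)
  B vs C: [3 vs 1, 4 vs 4, 2 vs 7] → B does not strictly dominate C (column Y: 4 ≤ 4)
  C vs A: [1 vs 5, 4 vs 3, 7 vs 3] → C does not strictly dominate A (column X: 1 ≤ 5)
  C vs B: [1 vs 3, 4 vs 4, 7 vs 2] → C does not strictly dominate B (column X: 1 ≤ 3)
No single strategy strictly dominates all others → no strictly dominant strategy.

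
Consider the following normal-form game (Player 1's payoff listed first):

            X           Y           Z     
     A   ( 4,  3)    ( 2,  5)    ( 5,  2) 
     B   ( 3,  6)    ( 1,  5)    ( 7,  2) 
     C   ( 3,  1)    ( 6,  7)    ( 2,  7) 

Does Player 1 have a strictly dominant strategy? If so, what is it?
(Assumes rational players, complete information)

No strictly dominant strategy exists for Player 1

Work:
A strategy strictly dominates another if it gives a strictly higher payoff against every opponent action. Compare each pair of P1's strategies column-by-column:
  A vs B: [4 vs 3, 2 vs 1, 5 vs 7] → A does not strictly dominate B (column Z: 5 ≤ 7)
  A vs C: [4 vs 3, 2 vs 6, 5 vs 2] → A does not strictly dominate C (column Y: 2 ≤ 6)
  B vs A: [3 vs 4, 1 vs 2, 7 vs 5] → B does not strictly dominate A (column X: 3 ≤ 4)
  B vs C: [3 vs 3, 1 vs 6, 7 vs 2] → B does not strictly dominate C (column X: 3 ≤ 3)
  C vs A: [3 vs 4, 6 vs 2, 2 vs 5] → C does not strictly dominate A (column X: 3 ≤ 4)
  C vs B: [3 vs 3, 6 vs 1, 2 vs 7] → C does not strictly dominate B (column X: 3 ≤ 3)
No single strategy strictly dominates all others → no strictly dominant strategy.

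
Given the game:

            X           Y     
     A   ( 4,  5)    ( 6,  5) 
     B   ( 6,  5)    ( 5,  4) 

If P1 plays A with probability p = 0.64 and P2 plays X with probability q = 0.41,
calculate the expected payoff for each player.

E[P1] = 5.2628, E[P2] = 4.7876

Work:
E[P1] = p·q·π₁(A,X) + p·(1-q)·π₁(A,Y) + (1-p)·q·π₁(B,X) + (1-p)·(1-q)·π₁(B,Y)
= 0.64·0.41·4 + 0.64·0.59·6 + 0.36·0.41·6 + 0.36·0.59·5
= 5.2628

E[P2] = 4.7876 (similar calculation)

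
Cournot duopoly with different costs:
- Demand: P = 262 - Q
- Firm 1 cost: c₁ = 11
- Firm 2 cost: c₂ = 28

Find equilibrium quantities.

q₁* = 89.33, q₂* = 72.33

Work:
Reaction: q₁ = (262 - 11 - q₂)/2
Reaction: q₂ = (262 - 28 - q₁)/2
Solve simultaneously:
q₁* = (262 - 2×11 + 28)/3 = 89.33
q₂* = (262 - 2×28 + 11)/3 = 72.33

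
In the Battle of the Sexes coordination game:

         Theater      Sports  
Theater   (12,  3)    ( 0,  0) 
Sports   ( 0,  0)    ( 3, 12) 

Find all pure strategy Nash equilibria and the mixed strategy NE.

Pure NE: (Theater, Theater) and (Sports, Sports); Mixed NE: p = 0.8, q = 0.2

Work:
Check pure NE:
(Theater, Theater): (12, 3) - no unilateral deviation beneficial
(Sports, Sports): (3, 12) - no unilateral deviation beneficial
Mixed NE: P1 plays Theater with p = 0.8, P2 plays Theater with q = 0.2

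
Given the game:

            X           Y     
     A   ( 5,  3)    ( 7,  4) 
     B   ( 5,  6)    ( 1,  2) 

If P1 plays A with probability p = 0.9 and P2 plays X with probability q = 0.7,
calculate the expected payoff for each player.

E[P1] = 5.42, E[P2] = 3.45

Work:
E[P1] = p·q·π₁(A,X) + p·(1-q)·π₁(A,Y) + (1-p)·q·π₁(B,X) + (1-p)·(1-q)·π₁(B,Y)
= 0.9·0.7·5 + 0.9·0.3·7 + 0.1·0.7·5 + 0.1·0.3·1
= 5.42

E[P2] = 3.45 (similar calculation)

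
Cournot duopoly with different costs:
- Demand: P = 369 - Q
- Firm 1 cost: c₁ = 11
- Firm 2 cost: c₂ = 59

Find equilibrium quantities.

q₁* = 135.33, q₂* = 87.33

Work:
Reaction: q₁ = (369 - 11 - q₂)/2
Reaction: q₂ = (369 - 59 - q₁)/2
Solve simultaneously:
q₁* = (369 - 2×11 + 59)/3 = 135.33
q₂* = (369 - 2×59 + 11)/3 = 87.33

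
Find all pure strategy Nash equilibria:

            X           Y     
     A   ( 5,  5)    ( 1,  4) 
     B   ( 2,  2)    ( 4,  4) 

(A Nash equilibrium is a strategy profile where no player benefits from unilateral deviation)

Nash equilibrium: (A, X), (B, Y)

Work:
Best responses:
  P1 vs X: payoffs [5, 2] → best response A (payoff 5)
  P1 vs Y: payoffs [1, 4] → best response B (payoff 4)
  P2 vs A: payoffs [5, 4] → best response X (payoff 5)
  P2 vs B: payoffs [2, 4] → best response Y (payoff 4)
Mutual best responses: (A,X), (B,Y) → Nash equilibria.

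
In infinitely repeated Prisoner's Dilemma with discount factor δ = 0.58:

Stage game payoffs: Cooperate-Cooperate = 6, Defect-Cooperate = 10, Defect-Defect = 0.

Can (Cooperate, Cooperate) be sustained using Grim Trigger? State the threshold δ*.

δ* = 0.4; since δ = 0.58 ≥ 0.4, cooperation can be sustained

Work:
For Grim Trigger:
Cooperate forever: 6/(1-δ)
Defect then punished: 10 + 0·δ/(1-δ)
Need: 6/(1-δ) ≥ 10 + 0·δ/(1-δ)
Solving: δ ≥ (T-R)/(T-P) = (10-6)/(10-0) = 0.4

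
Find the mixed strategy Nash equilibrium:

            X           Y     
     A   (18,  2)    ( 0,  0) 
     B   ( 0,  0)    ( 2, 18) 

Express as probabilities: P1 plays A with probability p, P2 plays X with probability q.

p = 0.9, q = 0.1

Work:
Find probabilities that make opponent indifferent:
P2 chooses q to make P1 indifferent between A and B
P1 chooses p to make P2 indifferent between X and Y
Mixed NE: P1 plays (A: 0.9, B: 0.1), P2 plays (X: 0.1, Y: 0.9)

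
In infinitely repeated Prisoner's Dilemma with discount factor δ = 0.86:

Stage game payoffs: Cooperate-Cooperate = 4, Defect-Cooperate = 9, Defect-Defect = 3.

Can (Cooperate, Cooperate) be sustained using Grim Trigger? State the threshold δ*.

δ* = 0.8333; since δ = 0.86 ≥ 0.8333, cooperation can be sustained

Work:
For Grim Trigger:
Cooperate forever: 4/(1-δ)
Defect then punished: 9 + 3·δ/(1-δ)
Need: 4/(1-δ) ≥ 9 + 3·δ/(1-δ)
Solving: δ ≥ (T-R)/(T-P) = (9-4)/(9-3) = 0.8333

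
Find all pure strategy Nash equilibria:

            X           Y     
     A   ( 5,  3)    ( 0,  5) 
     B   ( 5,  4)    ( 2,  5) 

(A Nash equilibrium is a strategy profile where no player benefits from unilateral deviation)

Nash equilibrium: (B, Y)

Work:
Best responses:
  P1 vs X: payoffs [5, 5] → best response A/B (payoff 5)
  P1 vs Y: payoffs [0, 2] → best response B (payoff 2)
  P2 vs A: payoffs [3, 5] → best response Y (payoff 5)
  P2 vs B: payoffs [4, 5] → best response Y (payoff 5)
Mutual best responses: (B,Y) → Nash equilibria.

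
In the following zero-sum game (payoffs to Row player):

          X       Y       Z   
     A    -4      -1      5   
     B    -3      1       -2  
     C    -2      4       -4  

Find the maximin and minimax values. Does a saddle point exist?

Maximin = -3, Minimax = -2, Saddle: False

Work:
Row minimums: [-4, -3, -4] → maximin = -3
Column maximums: [-2, 4, 5] → minimax = -2
No saddle point (maximin ≠ minimax). Mixed strategy needed.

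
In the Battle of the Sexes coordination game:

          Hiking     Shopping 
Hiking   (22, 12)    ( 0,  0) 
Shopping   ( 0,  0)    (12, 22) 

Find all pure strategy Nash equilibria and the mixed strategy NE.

Pure NE: (Hiking, Hiking) and (Shopping, Shopping); Mixed NE: p = 0.6471, q = 0.3529

Work:
Check pure NE:
(Hiking, Hiking): (22, 12) - no unilateral deviation beneficial
(Shopping, Shopping): (12, 22) - no unilateral deviation beneficial
Mixed NE: P1 plays Hiking with p = 0.6471, P2 plays Hiking with q = 0.3529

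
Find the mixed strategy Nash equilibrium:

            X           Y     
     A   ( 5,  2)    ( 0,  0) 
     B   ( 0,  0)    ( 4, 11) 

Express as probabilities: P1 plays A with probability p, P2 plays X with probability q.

p = 0.8462, q = 0.4444

Work:
Find probabilities that make opponent indifferent:
P2 chooses q to make P1 indifferent between A and B
P1 chooses p to make P2 indifferent between X and Y
Mixed NE: P1 plays (A: 0.8462, B: 0.1538), P2 plays (X: 0.4444, Y: 0.5556)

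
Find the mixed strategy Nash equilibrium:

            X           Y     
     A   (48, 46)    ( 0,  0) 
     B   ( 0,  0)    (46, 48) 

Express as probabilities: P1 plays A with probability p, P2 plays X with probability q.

p = 0.5106, q = 0.4894

Work:
Find probabilities that make opponent indifferent:
P2 chooses q to make P1 indifferent between A and B
P1 chooses p to make P2 indifferent between X and Y
Mixed NE: P1 plays (A: 0.5106, B: 0.4894), P2 plays (X: 0.4894, Y: 0.5106)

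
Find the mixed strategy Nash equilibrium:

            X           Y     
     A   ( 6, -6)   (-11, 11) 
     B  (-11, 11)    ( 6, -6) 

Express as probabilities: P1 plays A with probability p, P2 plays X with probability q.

p = 0.5, q = 0.5

Work:
Find probabilities that make opponent indifferent:
P2 chooses q to make P1 indifferent between A and B
P1 chooses p to make P2 indifferent between X and Y
Mixed NE: P1 plays (A: 0.5, B: 0.5), P2 plays (X: 0.5, Y: 0.5)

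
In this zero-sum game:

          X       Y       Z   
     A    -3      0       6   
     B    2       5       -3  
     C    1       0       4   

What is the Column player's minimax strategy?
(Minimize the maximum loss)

Column should play X, value = 2

Work:
Column player minimizes Row's maximum payoff:
Column X: max payoff to Row = 2
Column Y: max payoff to Row = 5
Column Z: max payoff to Row = 6
Minimum is 2, achieved by column X.
Minimax strategy: X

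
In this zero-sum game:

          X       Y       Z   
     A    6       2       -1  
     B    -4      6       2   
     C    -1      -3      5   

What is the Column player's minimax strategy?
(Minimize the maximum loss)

Column should play Z, value = 5

Work:
Column player minimizes Row's maximum payoff:
Column X: max payoff to Row = 6
Column Y: max payoff to Row = 6
Column Z: max payoff to Row = 5
Minimum is 5, achieved by column Z.
Minimax strategy: Z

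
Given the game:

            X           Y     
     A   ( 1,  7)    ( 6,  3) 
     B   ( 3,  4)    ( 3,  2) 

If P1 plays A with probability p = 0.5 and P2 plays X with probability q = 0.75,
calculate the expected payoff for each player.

E[P1] = 2.625, E[P2] = 4.75

Work:
E[P1] = p·q·π₁(A,X) + p·(1-q)·π₁(A,Y) + (1-p)·q·π₁(B,X) + (1-p)·(1-q)·π₁(B,Y)
= 0.5·0.75·1 + 0.5·0.25·6 + 0.5·0.75·3 + 0.5·0.25·3
= 2.625

E[P2] = 4.75 (similar calculation)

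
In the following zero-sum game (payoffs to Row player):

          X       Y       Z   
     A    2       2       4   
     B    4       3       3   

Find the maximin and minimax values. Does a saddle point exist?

Maximin = 3, Minimax = 3, Saddle: True

Work:
Row minimums: [2, 3] → maximin = 3
Column maximums: [4, 3, 4] → minimax = 3
Saddle point exists! Game value = 3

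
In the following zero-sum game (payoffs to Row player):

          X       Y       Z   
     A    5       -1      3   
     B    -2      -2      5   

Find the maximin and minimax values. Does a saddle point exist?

Maximin = -1, Minimax = -1, Saddle: True

Work:
Row minimums: [-1, -2] → maximin = -1
Column maximums: [5, -1, 5] → minimax = -1
Saddle point exists! Game value = -1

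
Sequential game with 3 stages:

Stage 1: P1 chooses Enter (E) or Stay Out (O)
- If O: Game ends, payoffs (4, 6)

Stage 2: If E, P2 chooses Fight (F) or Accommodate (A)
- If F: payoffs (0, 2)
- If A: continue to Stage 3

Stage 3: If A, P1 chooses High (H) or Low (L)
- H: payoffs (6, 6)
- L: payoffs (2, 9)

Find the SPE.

SPE: (E, A, H); Outcome (6, 6)

Work:
Stage 3: P1 chooses H (6 vs 2)
Stage 2: P2: F->2, A->6 (anticipating H). Choose A
Stage 1: P1: O->4, E->6 (anticipating A, H). Choose E
SPE path: E -> A -> H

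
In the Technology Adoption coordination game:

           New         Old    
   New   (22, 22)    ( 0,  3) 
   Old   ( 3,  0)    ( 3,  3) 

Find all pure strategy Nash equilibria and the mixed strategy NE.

Pure NE: (New, New) and (Old, Old); Mixed NE: p = 0.1364, q = 0.1364

Work:
Check pure NE:
(New, New): (22, 22) - no unilateral deviation beneficial
(Old, Old): (3, 3) - no unilateral deviation beneficial
Mixed NE: P1 plays New with p = 0.1364, P2 plays New with q = 0.1364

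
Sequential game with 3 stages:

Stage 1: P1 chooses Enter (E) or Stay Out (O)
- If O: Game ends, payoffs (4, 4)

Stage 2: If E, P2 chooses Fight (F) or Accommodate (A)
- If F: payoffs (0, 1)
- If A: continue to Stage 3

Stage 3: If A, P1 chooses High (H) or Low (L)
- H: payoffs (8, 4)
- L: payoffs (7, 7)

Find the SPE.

SPE: (E, A, H); Outcome (8, 4)

Work:
Stage 3: P1 chooses H (8 vs 7)
Stage 2: P2: F->1, A->4 (anticipating H). Choose A
Stage 1: P1: O->4, E->8 (anticipating A, H). Choose E
SPE path: E -> A -> H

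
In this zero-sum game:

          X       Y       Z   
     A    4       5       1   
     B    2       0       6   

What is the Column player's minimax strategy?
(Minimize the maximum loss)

Column should play X, value = 4

Work:
Column player minimizes Row's maximum payoff:
Column X: max payoff to Row = 4
Column Y: max payoff to Row = 5
Column Z: max payoff to Row = 6
Minimum is 4, achieved by column X.
Minimax strategy: X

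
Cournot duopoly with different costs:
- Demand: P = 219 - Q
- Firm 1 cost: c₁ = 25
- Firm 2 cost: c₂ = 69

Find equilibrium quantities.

q₁* = 79.33, q₂* = 35.33

Work:
Reaction: q₁ = (219 - 25 - q₂)/2
Reaction: q₂ = (219 - 69 - q₁)/2
Solve simultaneously:
q₁* = (219 - 2×25 + 69)/3 = 79.33
q₂* = (219 - 2×69 + 25)/3 = 35.33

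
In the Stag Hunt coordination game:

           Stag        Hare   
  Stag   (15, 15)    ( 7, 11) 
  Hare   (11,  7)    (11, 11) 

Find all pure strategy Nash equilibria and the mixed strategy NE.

Pure NE: (Stag, Stag) and (Hare, Hare); Mixed NE: p = 0.5, q = 0.5

Work:
Check pure NE:
(Stag, Stag): (15, 15) - no unilateral deviation beneficial
(Hare, Hare): (11, 11) - no unilateral deviation beneficial
Mixed NE: P1 plays Stag with p = 0.5, P2 plays Stag with q = 0.5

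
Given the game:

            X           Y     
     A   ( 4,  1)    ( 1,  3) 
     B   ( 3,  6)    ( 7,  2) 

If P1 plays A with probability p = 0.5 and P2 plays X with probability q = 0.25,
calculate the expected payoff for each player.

E[P1] = 3.875, E[P2] = 2.75

Work:
E[P1] = p·q·π₁(A,X) + p·(1-q)·π₁(A,Y) + (1-p)·q·π₁(B,X) + (1-p)·(1-q)·π₁(B,Y)
= 0.5·0.25·4 + 0.5·0.75·1 + 0.5·0.25·3 + 0.5·0.75·7
= 3.875

E[P2] = 2.75 (similar calculation)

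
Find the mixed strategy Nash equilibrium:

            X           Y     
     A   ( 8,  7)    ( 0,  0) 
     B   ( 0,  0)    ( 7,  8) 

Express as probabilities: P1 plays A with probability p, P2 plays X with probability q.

p = 0.5333, q = 0.4667

Work:
Find probabilities that make opponent indifferent:
P2 chooses q to make P1 indifferent between A and B
P1 chooses p to make P2 indifferent between X and Y
Mixed NE: P1 plays (A: 0.5333, B: 0.4667), P2 plays (X: 0.4667, Y: 0.5333)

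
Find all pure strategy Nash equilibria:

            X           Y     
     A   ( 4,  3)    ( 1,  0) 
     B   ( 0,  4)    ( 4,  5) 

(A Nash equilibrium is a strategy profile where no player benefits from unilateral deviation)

Nash equilibrium: (A, X), (B, Y)

Work:
Best responses:
  P1 vs X: payoffs [4, 0] → best response A (payoff 4)
  P1 vs Y: payoffs [1, 4] → best response B (payoff 4)
  P2 vs A: payoffs [3, 0] → best response X (payoff 3)
  P2 vs B: payoffs [4, 5] → best response Y (payoff 5)
Mutual best responses: (A,X), (B,Y) → Nash equilibria.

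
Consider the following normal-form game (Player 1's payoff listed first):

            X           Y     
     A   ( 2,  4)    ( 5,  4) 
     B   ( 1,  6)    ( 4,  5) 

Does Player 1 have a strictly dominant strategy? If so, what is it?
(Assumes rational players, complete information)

Yes, Player 1's strictly dominant strategy is A

Work:
A strategy strictly dominates another if it gives a strictly higher payoff against every opponent action. Compare each pair of P1's strategies column-by-column:
  A vs B: [2 vs 1, 5 vs 4] → A strictly dominates B
  B vs A: [1 vs 2, 4 vs 5] → B does not strictly dominate A (column X: 1 ≤ 2)
A strictly dominates every other strategy → strictly dominant.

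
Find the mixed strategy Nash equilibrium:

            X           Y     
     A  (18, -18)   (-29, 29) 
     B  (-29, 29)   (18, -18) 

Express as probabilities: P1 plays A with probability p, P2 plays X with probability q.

p = 0.5, q = 0.5

Work:
Find probabilities that make opponent indifferent:
P2 chooses q to make P1 indifferent between A and B
P1 chooses p to make P2 indifferent between X and Y
Mixed NE: P1 plays (A: 0.5, B: 0.5), P2 plays (X: 0.5, Y: 0.5)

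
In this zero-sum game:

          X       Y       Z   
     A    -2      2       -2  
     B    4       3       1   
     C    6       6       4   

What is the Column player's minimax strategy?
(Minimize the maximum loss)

Column should play Z, value = 4

Work:
Column player minimizes Row's maximum payoff:
Column X: max payoff to Row = 6
Column Y: max payoff to Row = 6
Column Z: max payoff to Row = 4
Minimum is 4, achieved by column Z.
Minimax strategy: Z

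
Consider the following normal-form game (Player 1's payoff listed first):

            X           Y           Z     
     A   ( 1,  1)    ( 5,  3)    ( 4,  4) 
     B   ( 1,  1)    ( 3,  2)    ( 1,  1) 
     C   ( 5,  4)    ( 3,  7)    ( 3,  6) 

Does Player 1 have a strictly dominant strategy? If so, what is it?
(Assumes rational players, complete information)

No strictly dominant strategy exists for Player 1

Work:
A strategy strictly dominates another if it gives a strictly higher payoff against every opponent action. Compare each pair of P1's strategies column-by-column:
  A vs B: [1 vs 1, 5 vs 3, 4 vs 1] → A does not strictly dominate B (column X: 1 ≤ 1)
  A vs C: [1 vs 5, 5 vs 3, 4 vs 3] → A does not strictly dominate C (column X: 1 ≤ 5)
  B vs A: [1 vs 1, 3 vs 5, 1 vs 4] → B does not strictly dominate A (column X: 1 ≤ 1)
  B vs C: [1 vs 5, 3 vs 3, 1 vs 3] → B does not strictly dominate C (column X: 1 ≤ 5)
  C vs A: [5 vs 1, 3 vs 5, 3 vs 4] → C does not strictly dominate A (column Y: 3 ≤ 5)
  C vs B: [5 vs 1, 3 vs 3, 3 vs 1] → C does not strictly dominate B (column Y: 3 ≤ 3)
No single strategy strictly dominates all others → no strictly dominant strategy.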